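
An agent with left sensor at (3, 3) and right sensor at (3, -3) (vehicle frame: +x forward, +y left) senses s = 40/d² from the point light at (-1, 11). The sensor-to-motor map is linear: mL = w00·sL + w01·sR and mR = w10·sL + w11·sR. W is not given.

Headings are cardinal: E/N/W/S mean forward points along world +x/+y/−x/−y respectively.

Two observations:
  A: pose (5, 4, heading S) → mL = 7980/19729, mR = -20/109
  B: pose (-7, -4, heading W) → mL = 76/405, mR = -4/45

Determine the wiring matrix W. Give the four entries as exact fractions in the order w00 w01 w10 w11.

obs A: pose=(5,4,S) → sL=40/181, sR=40/109, mL=7980/19729, mR=-20/109
obs B: pose=(-7,-4,W) → sL=8/81, sR=8/45, mL=76/405, mR=-4/45
sensor matrix S = [[40/181, 40/109], [8/81, 8/45]]; det S = 4864/1598049
solve [mL_A; mL_B] = S·[w00; w01] and [mR_A; mR_B] = S·[w10; w11]:
  w00 = 1, w01 = 1/2, w10 = 0, w11 = -1/2

1 1/2 0 -1/2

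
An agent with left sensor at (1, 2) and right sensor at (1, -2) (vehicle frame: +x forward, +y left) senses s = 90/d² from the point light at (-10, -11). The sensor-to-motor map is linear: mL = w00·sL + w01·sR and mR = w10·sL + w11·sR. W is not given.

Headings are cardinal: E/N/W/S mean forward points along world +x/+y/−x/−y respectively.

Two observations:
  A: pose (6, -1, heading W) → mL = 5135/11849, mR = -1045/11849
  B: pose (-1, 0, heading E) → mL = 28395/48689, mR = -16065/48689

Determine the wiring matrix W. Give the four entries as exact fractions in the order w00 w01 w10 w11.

1 1/2 1/2 -1

obs A: pose=(6,-1,W) → sL=90/289, sR=10/41, mL=5135/11849, mR=-1045/11849
obs B: pose=(-1,0,E) → sL=90/269, sR=90/181, mL=28395/48689, mR=-16065/48689
sensor matrix S = [[90/289, 10/41], [90/269, 90/181]]; det S = 42256800/576915961
solve [mL_A; mL_B] = S·[w00; w01] and [mR_A; mR_B] = S·[w10; w11]:
  w00 = 1, w01 = 1/2, w10 = 1/2, w11 = -1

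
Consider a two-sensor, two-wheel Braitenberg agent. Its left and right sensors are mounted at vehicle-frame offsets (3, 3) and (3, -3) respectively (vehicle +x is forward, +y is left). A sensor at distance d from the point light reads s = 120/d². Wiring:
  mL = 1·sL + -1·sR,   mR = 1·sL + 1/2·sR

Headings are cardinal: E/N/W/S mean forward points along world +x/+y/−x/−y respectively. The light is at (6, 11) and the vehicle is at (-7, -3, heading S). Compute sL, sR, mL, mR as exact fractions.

120/389 24/109 3744/42401 17748/42401

left sensor world pos  = (-4, -6); dL² = 389
right sensor world pos = (-10, -6); dR² = 545
sL = 120/389 = 120/389
sR = 120/545 = 24/109
mL = 1·sL + -1·sR = 3744/42401
mR = 1·sL + 1/2·sR = 17748/42401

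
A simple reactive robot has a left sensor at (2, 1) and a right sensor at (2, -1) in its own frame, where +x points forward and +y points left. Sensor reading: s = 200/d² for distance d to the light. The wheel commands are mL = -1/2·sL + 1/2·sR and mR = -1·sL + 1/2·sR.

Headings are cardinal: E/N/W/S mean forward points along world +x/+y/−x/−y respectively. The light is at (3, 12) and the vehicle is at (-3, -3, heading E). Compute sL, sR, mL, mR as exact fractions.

left sensor world pos  = (-1, -2); dL² = 212
right sensor world pos = (-1, -4); dR² = 272
sL = 200/212 = 50/53
sR = 200/272 = 25/34
mL = -1/2·sL + 1/2·sR = -375/3604
mR = -1·sL + 1/2·sR = -2075/3604

50/53 25/34 -375/3604 -2075/3604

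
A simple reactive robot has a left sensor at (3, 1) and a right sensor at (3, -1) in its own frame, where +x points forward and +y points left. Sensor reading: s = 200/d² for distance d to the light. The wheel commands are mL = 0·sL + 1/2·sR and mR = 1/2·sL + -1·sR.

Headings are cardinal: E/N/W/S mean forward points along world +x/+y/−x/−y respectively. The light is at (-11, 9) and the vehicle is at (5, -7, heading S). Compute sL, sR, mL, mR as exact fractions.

left sensor world pos  = (6, -10); dL² = 650
right sensor world pos = (4, -10); dR² = 586
sL = 200/650 = 4/13
sR = 200/586 = 100/293
mL = 0·sL + 1/2·sR = 50/293
mR = 1/2·sL + -1·sR = -714/3809

4/13 100/293 50/293 -714/3809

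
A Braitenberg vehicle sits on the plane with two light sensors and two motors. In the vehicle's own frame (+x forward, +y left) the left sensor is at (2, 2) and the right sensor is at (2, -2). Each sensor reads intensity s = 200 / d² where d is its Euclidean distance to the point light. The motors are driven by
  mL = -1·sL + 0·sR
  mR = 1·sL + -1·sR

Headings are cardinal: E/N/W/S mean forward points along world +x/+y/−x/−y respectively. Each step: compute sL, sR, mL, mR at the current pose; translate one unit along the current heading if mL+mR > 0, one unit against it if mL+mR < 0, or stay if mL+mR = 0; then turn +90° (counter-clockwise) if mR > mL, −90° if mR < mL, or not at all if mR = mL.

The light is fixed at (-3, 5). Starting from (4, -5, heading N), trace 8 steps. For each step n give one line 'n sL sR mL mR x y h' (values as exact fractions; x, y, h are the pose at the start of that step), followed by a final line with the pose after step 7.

n=0: pose=(4,-5,N); sL=200/89, sR=40/29; mL=-200/89, mR=2240/2581; mL+mR=-40/29 → advance -1; mR−mL=8040/2581 → turn +1·90°
n=1: pose=(4,-6,W); sL=100/97, sR=100/53; mL=-100/97, mR=-4400/5141; mL+mR=-100/53 → advance -1; mR−mL=900/5141 → turn +1·90°
n=2: pose=(5,-6,S); sL=200/269, sR=40/41; mL=-200/269, mR=-2560/11029; mL+mR=-40/41 → advance -1; mR−mL=5640/11029 → turn +1·90°
n=3: pose=(5,-5,E); sL=50/41, sR=50/61; mL=-50/41, mR=1000/2501; mL+mR=-50/61 → advance -1; mR−mL=4050/2501 → turn +1·90°
n=4: pose=(4,-5,N); sL=200/89, sR=40/29; mL=-200/89, mR=2240/2581; mL+mR=-40/29 → advance -1; mR−mL=8040/2581 → turn +1·90°
n=5: pose=(4,-6,W); sL=100/97, sR=100/53; mL=-100/97, mR=-4400/5141; mL+mR=-100/53 → advance -1; mR−mL=900/5141 → turn +1·90°
n=6: pose=(5,-6,S); sL=200/269, sR=40/41; mL=-200/269, mR=-2560/11029; mL+mR=-40/41 → advance -1; mR−mL=5640/11029 → turn +1·90°
n=7: pose=(5,-5,E); sL=50/41, sR=50/61; mL=-50/41, mR=1000/2501; mL+mR=-50/61 → advance -1; mR−mL=4050/2501 → turn +1·90°

0 200/89 40/29 -200/89 2240/2581 4 -5 N
1 100/97 100/53 -100/97 -4400/5141 4 -6 W
2 200/269 40/41 -200/269 -2560/11029 5 -6 S
3 50/41 50/61 -50/41 1000/2501 5 -5 E
4 200/89 40/29 -200/89 2240/2581 4 -5 N
5 100/97 100/53 -100/97 -4400/5141 4 -6 W
6 200/269 40/41 -200/269 -2560/11029 5 -6 S
7 50/41 50/61 -50/41 1000/2501 5 -5 E
final 4 -5 N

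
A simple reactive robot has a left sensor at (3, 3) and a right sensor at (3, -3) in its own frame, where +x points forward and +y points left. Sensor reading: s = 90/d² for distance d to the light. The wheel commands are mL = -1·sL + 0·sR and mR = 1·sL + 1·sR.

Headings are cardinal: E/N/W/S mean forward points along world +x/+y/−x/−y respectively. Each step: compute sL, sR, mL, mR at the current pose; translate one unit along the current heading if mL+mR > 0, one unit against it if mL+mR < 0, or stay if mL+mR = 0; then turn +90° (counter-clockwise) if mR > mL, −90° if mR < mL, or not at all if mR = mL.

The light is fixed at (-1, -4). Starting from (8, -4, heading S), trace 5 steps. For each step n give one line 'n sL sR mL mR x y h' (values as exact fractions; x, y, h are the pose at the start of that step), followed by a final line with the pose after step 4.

0 10/17 2 -10/17 44/17 8 -4 S
1 45/74 9/16 -45/74 693/592 8 -5 E
2 90/53 90/173 -90/53 20340/9169 9 -5 N
3 45/29 45/29 -45/29 90/29 9 -4 W
4 10/17 2 -10/17 44/17 8 -4 S
final 8 -5 E

n=0: pose=(8,-4,S); sL=10/17, sR=2; mL=-10/17, mR=44/17; mL+mR=2 → advance +1; mR−mL=54/17 → turn +1·90°
n=1: pose=(8,-5,E); sL=45/74, sR=9/16; mL=-45/74, mR=693/592; mL+mR=9/16 → advance +1; mR−mL=1053/592 → turn +1·90°
n=2: pose=(9,-5,N); sL=90/53, sR=90/173; mL=-90/53, mR=20340/9169; mL+mR=90/173 → advance +1; mR−mL=35910/9169 → turn +1·90°
n=3: pose=(9,-4,W); sL=45/29, sR=45/29; mL=-45/29, mR=90/29; mL+mR=45/29 → advance +1; mR−mL=135/29 → turn +1·90°
n=4: pose=(8,-4,S); sL=10/17, sR=2; mL=-10/17, mR=44/17; mL+mR=2 → advance +1; mR−mL=54/17 → turn +1·90°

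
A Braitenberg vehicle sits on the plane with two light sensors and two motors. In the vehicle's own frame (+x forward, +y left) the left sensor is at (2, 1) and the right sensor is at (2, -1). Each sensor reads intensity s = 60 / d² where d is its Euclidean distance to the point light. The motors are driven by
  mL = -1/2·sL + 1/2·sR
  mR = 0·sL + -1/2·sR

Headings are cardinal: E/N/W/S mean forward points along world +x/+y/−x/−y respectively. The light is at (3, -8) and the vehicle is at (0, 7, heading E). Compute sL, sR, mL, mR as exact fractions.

60/257 60/197 1800/50629 -30/197

left sensor world pos  = (2, 8); dL² = 257
right sensor world pos = (2, 6); dR² = 197
sL = 60/257 = 60/257
sR = 60/197 = 60/197
mL = -1/2·sL + 1/2·sR = 1800/50629
mR = 0·sL + -1/2·sR = -30/197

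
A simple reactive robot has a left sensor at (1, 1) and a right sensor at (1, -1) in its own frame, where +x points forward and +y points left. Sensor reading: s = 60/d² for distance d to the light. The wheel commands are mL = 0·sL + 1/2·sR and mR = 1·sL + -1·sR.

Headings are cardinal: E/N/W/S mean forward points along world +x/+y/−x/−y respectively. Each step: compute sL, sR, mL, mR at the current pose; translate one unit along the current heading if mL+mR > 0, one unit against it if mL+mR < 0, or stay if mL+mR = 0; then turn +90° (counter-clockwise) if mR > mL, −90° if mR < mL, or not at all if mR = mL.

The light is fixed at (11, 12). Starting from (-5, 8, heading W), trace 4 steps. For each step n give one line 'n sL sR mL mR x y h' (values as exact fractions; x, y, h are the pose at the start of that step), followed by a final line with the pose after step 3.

n=0: pose=(-5,8,W); sL=30/157, sR=30/149; mL=15/149, mR=-240/23393; mL+mR=2115/23393 → advance +1; mR−mL=-2595/23393 → turn -1·90°
n=1: pose=(-6,8,N); sL=20/111, sR=12/53; mL=6/53, mR=-272/5883; mL+mR=394/5883 → advance +1; mR−mL=-938/5883 → turn -1·90°
n=2: pose=(-6,9,E); sL=3/13, sR=15/68; mL=15/136, mR=9/884; mL+mR=213/1768 → advance +1; mR−mL=-177/1768 → turn -1·90°
n=3: pose=(-5,9,S); sL=60/241, sR=12/61; mL=6/61, mR=768/14701; mL+mR=2214/14701 → advance +1; mR−mL=-678/14701 → turn -1·90°

0 30/157 30/149 15/149 -240/23393 -5 8 W
1 20/111 12/53 6/53 -272/5883 -6 8 N
2 3/13 15/68 15/136 9/884 -6 9 E
3 60/241 12/61 6/61 768/14701 -5 9 S
final -5 8 W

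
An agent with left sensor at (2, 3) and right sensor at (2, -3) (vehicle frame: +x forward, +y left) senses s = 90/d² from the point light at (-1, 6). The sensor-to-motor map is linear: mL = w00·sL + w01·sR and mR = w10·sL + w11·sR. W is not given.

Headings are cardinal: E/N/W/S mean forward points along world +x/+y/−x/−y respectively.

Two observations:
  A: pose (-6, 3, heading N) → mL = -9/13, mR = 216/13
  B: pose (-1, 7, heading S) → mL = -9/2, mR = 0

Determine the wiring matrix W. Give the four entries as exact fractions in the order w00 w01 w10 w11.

-1/2 0 -1 1

obs A: pose=(-6,3,N) → sL=18/13, sR=18, mL=-9/13, mR=216/13
obs B: pose=(-1,7,S) → sL=9, sR=9, mL=-9/2, mR=0
sensor matrix S = [[18/13, 18], [9, 9]]; det S = -1944/13
solve [mL_A; mL_B] = S·[w00; w01] and [mR_A; mR_B] = S·[w10; w11]:
  w00 = -1/2, w01 = 0, w10 = -1, w11 = 1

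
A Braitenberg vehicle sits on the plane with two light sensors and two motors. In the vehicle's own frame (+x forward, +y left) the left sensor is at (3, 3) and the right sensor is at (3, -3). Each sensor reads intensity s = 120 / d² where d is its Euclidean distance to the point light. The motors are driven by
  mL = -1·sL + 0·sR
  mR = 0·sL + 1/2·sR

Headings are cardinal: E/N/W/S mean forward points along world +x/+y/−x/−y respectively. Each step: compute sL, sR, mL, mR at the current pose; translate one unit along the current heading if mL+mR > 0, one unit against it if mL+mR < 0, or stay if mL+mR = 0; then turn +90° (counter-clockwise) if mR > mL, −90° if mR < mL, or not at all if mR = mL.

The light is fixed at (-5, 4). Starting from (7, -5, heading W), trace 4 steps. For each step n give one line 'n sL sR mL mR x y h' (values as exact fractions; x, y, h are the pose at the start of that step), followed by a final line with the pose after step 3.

n=0: pose=(7,-5,W); sL=8/15, sR=40/39; mL=-8/15, mR=20/39; mL+mR=-4/195 → advance -1; mR−mL=68/65 → turn +1·90°
n=1: pose=(8,-5,S); sL=3/10, sR=30/61; mL=-3/10, mR=15/61; mL+mR=-33/610 → advance -1; mR−mL=333/610 → turn +1·90°
n=2: pose=(8,-4,E); sL=120/281, sR=120/377; mL=-120/281, mR=60/377; mL+mR=-28380/105937 → advance -1; mR−mL=62100/105937 → turn +1·90°
n=3: pose=(7,-4,N); sL=60/53, sR=12/25; mL=-60/53, mR=6/25; mL+mR=-1182/1325 → advance -1; mR−mL=1818/1325 → turn +1·90°

0 8/15 40/39 -8/15 20/39 7 -5 W
1 3/10 30/61 -3/10 15/61 8 -5 S
2 120/281 120/377 -120/281 60/377 8 -4 E
3 60/53 12/25 -60/53 6/25 7 -4 N
final 7 -5 W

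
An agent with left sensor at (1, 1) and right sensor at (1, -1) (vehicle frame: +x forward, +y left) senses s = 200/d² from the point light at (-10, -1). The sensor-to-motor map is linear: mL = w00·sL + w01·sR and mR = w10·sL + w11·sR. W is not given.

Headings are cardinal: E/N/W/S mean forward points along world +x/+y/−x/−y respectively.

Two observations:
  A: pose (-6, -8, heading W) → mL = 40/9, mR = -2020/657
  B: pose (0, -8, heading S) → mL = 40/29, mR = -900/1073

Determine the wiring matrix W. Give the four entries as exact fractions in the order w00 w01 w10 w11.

obs A: pose=(-6,-8,W) → sL=200/73, sR=40/9, mL=40/9, mR=-2020/657
obs B: pose=(0,-8,S) → sL=40/37, sR=40/29, mL=40/29, mR=-900/1073
sensor matrix S = [[200/73, 40/9], [40/37, 40/29]]; det S = -723200/704961
solve [mL_A; mL_B] = S·[w00; w01] and [mR_A; mR_B] = S·[w10; w11]:
  w00 = 0, w01 = 1, w10 = 1/2, w11 = -1

0 1 1/2 -1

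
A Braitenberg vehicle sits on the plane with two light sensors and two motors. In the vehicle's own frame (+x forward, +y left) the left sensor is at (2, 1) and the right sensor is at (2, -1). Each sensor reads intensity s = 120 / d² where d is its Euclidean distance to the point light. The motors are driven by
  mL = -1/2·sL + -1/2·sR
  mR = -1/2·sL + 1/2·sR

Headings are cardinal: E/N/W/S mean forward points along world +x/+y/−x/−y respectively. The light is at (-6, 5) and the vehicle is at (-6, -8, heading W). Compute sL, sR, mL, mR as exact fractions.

3/5 30/37 -261/370 39/370

left sensor world pos  = (-8, -9); dL² = 200
right sensor world pos = (-8, -7); dR² = 148
sL = 120/200 = 3/5
sR = 120/148 = 30/37
mL = -1/2·sL + -1/2·sR = -261/370
mR = -1/2·sL + 1/2·sR = 39/370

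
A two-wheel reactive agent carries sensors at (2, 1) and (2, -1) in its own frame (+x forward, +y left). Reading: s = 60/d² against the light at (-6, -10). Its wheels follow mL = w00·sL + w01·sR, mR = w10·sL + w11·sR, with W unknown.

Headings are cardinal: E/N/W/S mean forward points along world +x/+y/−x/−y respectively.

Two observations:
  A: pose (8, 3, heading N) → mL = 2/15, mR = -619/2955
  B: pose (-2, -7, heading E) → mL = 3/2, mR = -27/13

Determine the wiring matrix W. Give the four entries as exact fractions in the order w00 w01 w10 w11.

obs A: pose=(8,3,N) → sL=30/197, sR=2/15, mL=2/15, mR=-619/2955
obs B: pose=(-2,-7,E) → sL=15/13, sR=3/2, mL=3/2, mR=-27/13
sensor matrix S = [[30/197, 2/15], [15/13, 3/2]]; det S = 191/2561
solve [mL_A; mL_B] = S·[w00; w01] and [mR_A; mR_B] = S·[w10; w11]:
  w00 = 0, w01 = 1, w10 = -1/2, w11 = -1

0 1 -1/2 -1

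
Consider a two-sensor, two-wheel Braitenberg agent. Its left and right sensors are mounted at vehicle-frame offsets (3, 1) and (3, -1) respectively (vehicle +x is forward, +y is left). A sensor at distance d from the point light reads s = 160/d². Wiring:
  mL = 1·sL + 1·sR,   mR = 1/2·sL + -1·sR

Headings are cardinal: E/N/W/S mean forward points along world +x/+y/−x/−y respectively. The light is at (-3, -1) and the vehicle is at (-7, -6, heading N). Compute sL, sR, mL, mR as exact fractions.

left sensor world pos  = (-8, -3); dL² = 29
right sensor world pos = (-6, -3); dR² = 13
sL = 160/29 = 160/29
sR = 160/13 = 160/13
mL = 1·sL + 1·sR = 6720/377
mR = 1/2·sL + -1·sR = -3600/377

160/29 160/13 6720/377 -3600/377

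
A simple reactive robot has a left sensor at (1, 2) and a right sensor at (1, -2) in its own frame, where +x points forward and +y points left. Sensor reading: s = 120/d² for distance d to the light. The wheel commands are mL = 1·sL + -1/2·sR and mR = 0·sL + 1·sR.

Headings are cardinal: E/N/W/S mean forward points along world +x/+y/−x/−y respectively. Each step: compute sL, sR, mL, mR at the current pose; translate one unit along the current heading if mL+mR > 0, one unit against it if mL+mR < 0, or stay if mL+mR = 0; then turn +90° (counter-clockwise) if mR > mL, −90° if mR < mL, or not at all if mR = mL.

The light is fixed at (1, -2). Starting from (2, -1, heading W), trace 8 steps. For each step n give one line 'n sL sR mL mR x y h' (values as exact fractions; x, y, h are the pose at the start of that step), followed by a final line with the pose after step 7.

n=0: pose=(2,-1,W); sL=120, sR=40/3; mL=340/3, mR=40/3; mL+mR=380/3 → advance +1; mR−mL=-100 → turn -1·90°
n=1: pose=(1,-1,N); sL=15, sR=15; mL=15/2, mR=15; mL+mR=45/2 → advance +1; mR−mL=15/2 → turn +1·90°
n=2: pose=(1,0,W); sL=120, sR=120/17; mL=1980/17, mR=120/17; mL+mR=2100/17 → advance +1; mR−mL=-1860/17 → turn -1·90°
n=3: pose=(0,0,N); sL=20/3, sR=12; mL=2/3, mR=12; mL+mR=38/3 → advance +1; mR−mL=34/3 → turn +1·90°
n=4: pose=(0,1,W); sL=24, sR=120/29; mL=636/29, mR=120/29; mL+mR=756/29 → advance +1; mR−mL=-516/29 → turn -1·90°
n=5: pose=(-1,1,N); sL=15/4, sR=15/2; mL=0, mR=15/2; mL+mR=15/2 → advance +1; mR−mL=15/2 → turn +1·90°
n=6: pose=(-1,2,W); sL=120/13, sR=8/3; mL=308/39, mR=8/3; mL+mR=412/39 → advance +1; mR−mL=-68/13 → turn -1·90°
n=7: pose=(-2,2,N); sL=12/5, sR=60/13; mL=6/65, mR=60/13; mL+mR=306/65 → advance +1; mR−mL=294/65 → turn +1·90°

0 120 40/3 340/3 40/3 2 -1 W
1 15 15 15/2 15 1 -1 N
2 120 120/17 1980/17 120/17 1 0 W
3 20/3 12 2/3 12 0 0 N
4 24 120/29 636/29 120/29 0 1 W
5 15/4 15/2 0 15/2 -1 1 N
6 120/13 8/3 308/39 8/3 -1 2 W
7 12/5 60/13 6/65 60/13 -2 2 N
final -2 3 W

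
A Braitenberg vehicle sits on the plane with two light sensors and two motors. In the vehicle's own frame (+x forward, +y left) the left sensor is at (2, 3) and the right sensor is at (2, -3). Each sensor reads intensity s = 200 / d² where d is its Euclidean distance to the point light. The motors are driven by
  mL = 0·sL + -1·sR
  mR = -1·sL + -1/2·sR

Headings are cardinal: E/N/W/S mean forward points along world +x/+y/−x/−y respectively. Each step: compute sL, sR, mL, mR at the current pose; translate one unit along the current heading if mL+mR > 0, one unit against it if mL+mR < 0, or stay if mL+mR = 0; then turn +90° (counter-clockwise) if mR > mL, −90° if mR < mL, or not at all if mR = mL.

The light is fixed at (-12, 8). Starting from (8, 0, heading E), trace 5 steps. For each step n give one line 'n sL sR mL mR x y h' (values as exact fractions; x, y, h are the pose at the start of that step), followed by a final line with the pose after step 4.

0 200/509 40/121 -40/121 -34380/61589 8 0 E
1 25/73 50/89 -50/89 -4050/6497 7 0 S
2 200/389 40/61 -40/61 -19980/23729 7 1 W
3 100/157 100/277 -100/277 -35550/43489 8 1 N
4 200/509 40/121 -40/121 -34380/61589 8 0 E
final 7 0 S

n=0: pose=(8,0,E); sL=200/509, sR=40/121; mL=-40/121, mR=-34380/61589; mL+mR=-54740/61589 → advance -1; mR−mL=-14020/61589 → turn -1·90°
n=1: pose=(7,0,S); sL=25/73, sR=50/89; mL=-50/89, mR=-4050/6497; mL+mR=-7700/6497 → advance -1; mR−mL=-400/6497 → turn -1·90°
n=2: pose=(7,1,W); sL=200/389, sR=40/61; mL=-40/61, mR=-19980/23729; mL+mR=-35540/23729 → advance -1; mR−mL=-4420/23729 → turn -1·90°
n=3: pose=(8,1,N); sL=100/157, sR=100/277; mL=-100/277, mR=-35550/43489; mL+mR=-51250/43489 → advance -1; mR−mL=-19850/43489 → turn -1·90°
n=4: pose=(8,0,E); sL=200/509, sR=40/121; mL=-40/121, mR=-34380/61589; mL+mR=-54740/61589 → advance -1; mR−mL=-14020/61589 → turn -1·90°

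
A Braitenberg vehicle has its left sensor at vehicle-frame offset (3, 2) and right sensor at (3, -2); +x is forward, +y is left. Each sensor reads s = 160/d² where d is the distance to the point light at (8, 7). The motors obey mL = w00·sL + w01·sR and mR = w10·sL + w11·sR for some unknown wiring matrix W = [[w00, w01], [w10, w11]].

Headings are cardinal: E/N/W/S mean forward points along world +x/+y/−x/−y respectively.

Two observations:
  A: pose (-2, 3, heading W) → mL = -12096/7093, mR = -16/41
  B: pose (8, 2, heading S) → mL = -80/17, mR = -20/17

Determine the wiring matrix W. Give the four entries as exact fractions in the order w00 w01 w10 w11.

obs A: pose=(-2,3,W) → sL=32/41, sR=160/173, mL=-12096/7093, mR=-16/41
obs B: pose=(8,2,S) → sL=40/17, sR=40/17, mL=-80/17, mR=-20/17
sensor matrix S = [[32/41, 160/173], [40/17, 40/17]]; det S = -40960/120581
solve [mL_A; mL_B] = S·[w00; w01] and [mR_A; mR_B] = S·[w10; w11]:
  w00 = -1, w01 = -1, w10 = -1/2, w11 = 0

-1 -1 -1/2 0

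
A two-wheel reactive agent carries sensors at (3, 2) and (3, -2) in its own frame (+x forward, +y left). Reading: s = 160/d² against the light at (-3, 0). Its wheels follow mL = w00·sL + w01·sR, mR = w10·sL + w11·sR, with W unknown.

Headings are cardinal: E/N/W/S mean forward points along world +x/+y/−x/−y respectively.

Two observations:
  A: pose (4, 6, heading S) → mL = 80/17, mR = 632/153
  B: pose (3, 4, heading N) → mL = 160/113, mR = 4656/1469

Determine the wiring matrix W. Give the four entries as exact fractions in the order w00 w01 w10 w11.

0 1 1 1/2

obs A: pose=(4,6,S) → sL=16/9, sR=80/17, mL=80/17, mR=632/153
obs B: pose=(3,4,N) → sL=32/13, sR=160/113, mL=160/113, mR=4656/1469
sensor matrix S = [[16/9, 80/17], [32/13, 160/113]]; det S = -2037760/224757
solve [mL_A; mL_B] = S·[w00; w01] and [mR_A; mR_B] = S·[w10; w11]:
  w00 = 0, w01 = 1, w10 = 1, w11 = 1/2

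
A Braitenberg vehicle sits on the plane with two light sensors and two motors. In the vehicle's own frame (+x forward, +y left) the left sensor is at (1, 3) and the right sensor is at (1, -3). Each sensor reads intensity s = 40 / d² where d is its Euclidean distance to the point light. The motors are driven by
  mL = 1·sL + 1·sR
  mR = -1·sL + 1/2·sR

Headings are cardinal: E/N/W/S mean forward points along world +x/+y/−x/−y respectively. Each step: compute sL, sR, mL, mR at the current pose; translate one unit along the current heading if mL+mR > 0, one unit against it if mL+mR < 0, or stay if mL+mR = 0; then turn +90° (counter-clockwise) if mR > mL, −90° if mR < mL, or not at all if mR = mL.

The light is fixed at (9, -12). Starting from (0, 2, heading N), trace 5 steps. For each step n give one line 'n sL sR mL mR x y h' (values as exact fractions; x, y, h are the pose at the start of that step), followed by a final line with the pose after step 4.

n=0: pose=(0,2,N); sL=40/369, sR=40/261; mL=2800/10701, mR=-340/10701; mL+mR=20/87 → advance +1; mR−mL=-3140/10701 → turn -1·90°
n=1: pose=(0,3,E); sL=10/97, sR=5/26; mL=745/2522, mR=-35/5044; mL+mR=15/52 → advance +1; mR−mL=-1525/5044 → turn -1·90°
n=2: pose=(1,3,S); sL=40/221, sR=40/317; mL=21520/70057, mR=-8260/70057; mL+mR=60/317 → advance +1; mR−mL=-29780/70057 → turn -1·90°
n=3: pose=(1,2,W); sL=20/101, sR=4/37; mL=1144/3737, mR=-538/3737; mL+mR=6/37 → advance +1; mR−mL=-1682/3737 → turn -1·90°
n=4: pose=(0,2,N); sL=40/369, sR=40/261; mL=2800/10701, mR=-340/10701; mL+mR=20/87 → advance +1; mR−mL=-3140/10701 → turn -1·90°

0 40/369 40/261 2800/10701 -340/10701 0 2 N
1 10/97 5/26 745/2522 -35/5044 0 3 E
2 40/221 40/317 21520/70057 -8260/70057 1 3 S
3 20/101 4/37 1144/3737 -538/3737 1 2 W
4 40/369 40/261 2800/10701 -340/10701 0 2 N
final 0 3 E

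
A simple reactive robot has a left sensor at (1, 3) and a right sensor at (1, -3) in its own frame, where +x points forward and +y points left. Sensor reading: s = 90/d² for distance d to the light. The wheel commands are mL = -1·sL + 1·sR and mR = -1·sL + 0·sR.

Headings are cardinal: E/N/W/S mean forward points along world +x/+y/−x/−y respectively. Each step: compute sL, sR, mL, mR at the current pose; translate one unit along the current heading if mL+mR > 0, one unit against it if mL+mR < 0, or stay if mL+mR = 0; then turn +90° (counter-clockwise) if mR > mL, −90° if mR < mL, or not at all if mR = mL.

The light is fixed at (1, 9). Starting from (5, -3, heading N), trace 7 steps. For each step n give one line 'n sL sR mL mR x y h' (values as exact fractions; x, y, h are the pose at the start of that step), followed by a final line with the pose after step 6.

n=0: pose=(5,-3,N); sL=45/61, sR=9/17; mL=-216/1037, mR=-45/61; mL+mR=-981/1037 → advance -1; mR−mL=-9/17 → turn -1·90°
n=1: pose=(5,-4,E); sL=18/25, sR=90/281; mL=-2808/7025, mR=-18/25; mL+mR=-7866/7025 → advance -1; mR−mL=-90/281 → turn -1·90°
n=2: pose=(4,-4,S); sL=45/116, sR=45/98; mL=405/5684, mR=-45/116; mL+mR=-450/1421 → advance -1; mR−mL=-45/98 → turn -1·90°
n=3: pose=(4,-3,W); sL=90/229, sR=18/17; mL=2592/3893, mR=-90/229; mL+mR=1062/3893 → advance +1; mR−mL=-18/17 → turn -1·90°
n=4: pose=(3,-3,N); sL=45/61, sR=45/73; mL=-540/4453, mR=-45/61; mL+mR=-3825/4453 → advance -1; mR−mL=-45/73 → turn -1·90°
n=5: pose=(3,-4,E); sL=90/109, sR=18/53; mL=-2808/5777, mR=-90/109; mL+mR=-7578/5777 → advance -1; mR−mL=-18/53 → turn -1·90°
n=6: pose=(2,-4,S); sL=45/106, sR=9/20; mL=27/1060, mR=-45/106; mL+mR=-423/1060 → advance -1; mR−mL=-9/20 → turn -1·90°

0 45/61 9/17 -216/1037 -45/61 5 -3 N
1 18/25 90/281 -2808/7025 -18/25 5 -4 E
2 45/116 45/98 405/5684 -45/116 4 -4 S
3 90/229 18/17 2592/3893 -90/229 4 -3 W
4 45/61 45/73 -540/4453 -45/61 3 -3 N
5 90/109 18/53 -2808/5777 -90/109 3 -4 E
6 45/106 9/20 27/1060 -45/106 2 -4 S
final 2 -3 W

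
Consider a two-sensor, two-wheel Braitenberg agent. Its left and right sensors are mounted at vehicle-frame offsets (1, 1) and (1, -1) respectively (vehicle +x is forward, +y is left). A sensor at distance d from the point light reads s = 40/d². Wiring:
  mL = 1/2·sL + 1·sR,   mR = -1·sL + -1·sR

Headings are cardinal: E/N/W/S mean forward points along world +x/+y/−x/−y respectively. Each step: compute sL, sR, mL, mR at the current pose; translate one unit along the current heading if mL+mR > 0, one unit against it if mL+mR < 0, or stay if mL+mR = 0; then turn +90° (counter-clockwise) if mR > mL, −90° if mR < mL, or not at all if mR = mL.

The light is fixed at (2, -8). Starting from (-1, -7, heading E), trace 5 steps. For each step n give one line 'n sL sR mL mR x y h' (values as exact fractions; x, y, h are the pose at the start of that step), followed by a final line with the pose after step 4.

n=0: pose=(-1,-7,E); sL=5, sR=10; mL=25/2, mR=-15; mL+mR=-5/2 → advance -1; mR−mL=-55/2 → turn -1·90°
n=1: pose=(-2,-7,S); sL=40/9, sR=8/5; mL=172/45, mR=-272/45; mL+mR=-20/9 → advance -1; mR−mL=-148/15 → turn -1·90°
n=2: pose=(-2,-6,W); sL=20/13, sR=20/17; mL=430/221, mR=-600/221; mL+mR=-10/13 → advance -1; mR−mL=-1030/221 → turn -1·90°
n=3: pose=(-1,-6,N); sL=8/5, sR=40/13; mL=252/65, mR=-304/65; mL+mR=-4/5 → advance -1; mR−mL=-556/65 → turn -1·90°
n=4: pose=(-1,-7,E); sL=5, sR=10; mL=25/2, mR=-15; mL+mR=-5/2 → advance -1; mR−mL=-55/2 → turn -1·90°

0 5 10 25/2 -15 -1 -7 E
1 40/9 8/5 172/45 -272/45 -2 -7 S
2 20/13 20/17 430/221 -600/221 -2 -6 W
3 8/5 40/13 252/65 -304/65 -1 -6 N
4 5 10 25/2 -15 -1 -7 E
final -2 -7 S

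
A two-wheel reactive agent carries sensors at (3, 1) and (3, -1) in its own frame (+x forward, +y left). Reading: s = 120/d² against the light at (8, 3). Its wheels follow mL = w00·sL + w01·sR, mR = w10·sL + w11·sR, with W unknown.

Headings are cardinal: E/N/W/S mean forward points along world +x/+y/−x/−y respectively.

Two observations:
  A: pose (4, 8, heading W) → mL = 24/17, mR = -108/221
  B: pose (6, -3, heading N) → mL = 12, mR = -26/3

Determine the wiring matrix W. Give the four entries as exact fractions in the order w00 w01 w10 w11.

obs A: pose=(4,8,W) → sL=24/13, sR=24/17, mL=24/17, mR=-108/221
obs B: pose=(6,-3,N) → sL=20/3, sR=12, mL=12, mR=-26/3
sensor matrix S = [[24/13, 24/17], [20/3, 12]]; det S = 2816/221
solve [mL_A; mL_B] = S·[w00; w01] and [mR_A; mR_B] = S·[w10; w11]:
  w00 = 0, w01 = 1, w10 = 1/2, w11 = -1

0 1 1/2 -1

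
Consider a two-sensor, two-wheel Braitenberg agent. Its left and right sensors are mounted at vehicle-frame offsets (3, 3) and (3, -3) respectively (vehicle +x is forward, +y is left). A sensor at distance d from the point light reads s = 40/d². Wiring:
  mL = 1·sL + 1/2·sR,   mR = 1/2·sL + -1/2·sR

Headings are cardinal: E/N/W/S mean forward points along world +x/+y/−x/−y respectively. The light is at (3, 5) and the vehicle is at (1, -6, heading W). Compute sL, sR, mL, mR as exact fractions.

40/221 40/89 7980/19669 -2640/19669

left sensor world pos  = (-2, -9); dL² = 221
right sensor world pos = (-2, -3); dR² = 89
sL = 40/221 = 40/221
sR = 40/89 = 40/89
mL = 1·sL + 1/2·sR = 7980/19669
mR = 1/2·sL + -1/2·sR = -2640/19669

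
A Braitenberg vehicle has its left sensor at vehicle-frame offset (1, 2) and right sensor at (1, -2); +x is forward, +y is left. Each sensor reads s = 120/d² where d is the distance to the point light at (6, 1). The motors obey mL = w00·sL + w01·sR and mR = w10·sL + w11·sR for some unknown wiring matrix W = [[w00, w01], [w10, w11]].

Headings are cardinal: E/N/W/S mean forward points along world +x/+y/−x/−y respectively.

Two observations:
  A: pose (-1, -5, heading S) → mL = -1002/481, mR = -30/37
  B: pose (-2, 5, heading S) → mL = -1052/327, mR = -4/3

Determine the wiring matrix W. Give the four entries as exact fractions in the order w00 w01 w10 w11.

obs A: pose=(-1,-5,S) → sL=60/37, sR=12/13, mL=-1002/481, mR=-30/37
obs B: pose=(-2,5,S) → sL=8/3, sR=120/109, mL=-1052/327, mR=-4/3
sensor matrix S = [[60/37, 12/13], [8/3, 120/109]]; det S = -35456/52429
solve [mL_A; mL_B] = S·[w00; w01] and [mR_A; mR_B] = S·[w10; w11]:
  w00 = -1, w01 = -1/2, w10 = -1/2, w11 = 0

-1 -1/2 -1/2 0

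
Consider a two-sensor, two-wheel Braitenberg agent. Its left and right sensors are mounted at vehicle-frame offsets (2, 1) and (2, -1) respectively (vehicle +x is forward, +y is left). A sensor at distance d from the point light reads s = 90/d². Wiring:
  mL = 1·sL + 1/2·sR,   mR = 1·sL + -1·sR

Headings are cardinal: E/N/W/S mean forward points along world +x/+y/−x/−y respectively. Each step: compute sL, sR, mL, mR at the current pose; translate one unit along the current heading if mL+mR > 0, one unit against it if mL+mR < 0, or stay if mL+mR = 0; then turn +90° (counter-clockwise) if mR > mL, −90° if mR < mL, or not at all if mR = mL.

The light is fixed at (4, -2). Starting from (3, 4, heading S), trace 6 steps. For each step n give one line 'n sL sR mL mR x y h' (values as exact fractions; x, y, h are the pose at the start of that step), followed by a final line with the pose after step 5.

0 45/8 9/2 63/8 9/8 3 4 S
1 18/5 2 23/5 8/5 3 3 W
2 45/29 9/5 711/290 -36/145 2 3 N
3 90/49 18/5 891/245 -432/245 2 4 E
4 45/8 9/2 63/8 9/8 3 4 S
5 18/5 2 23/5 8/5 3 3 W
final 2 3 N

n=0: pose=(3,4,S); sL=45/8, sR=9/2; mL=63/8, mR=9/8; mL+mR=9 → advance +1; mR−mL=-27/4 → turn -1·90°
n=1: pose=(3,3,W); sL=18/5, sR=2; mL=23/5, mR=8/5; mL+mR=31/5 → advance +1; mR−mL=-3 → turn -1·90°
n=2: pose=(2,3,N); sL=45/29, sR=9/5; mL=711/290, mR=-36/145; mL+mR=639/290 → advance +1; mR−mL=-27/10 → turn -1·90°
n=3: pose=(2,4,E); sL=90/49, sR=18/5; mL=891/245, mR=-432/245; mL+mR=459/245 → advance +1; mR−mL=-27/5 → turn -1·90°
n=4: pose=(3,4,S); sL=45/8, sR=9/2; mL=63/8, mR=9/8; mL+mR=9 → advance +1; mR−mL=-27/4 → turn -1·90°
n=5: pose=(3,3,W); sL=18/5, sR=2; mL=23/5, mR=8/5; mL+mR=31/5 → advance +1; mR−mL=-3 → turn -1·90°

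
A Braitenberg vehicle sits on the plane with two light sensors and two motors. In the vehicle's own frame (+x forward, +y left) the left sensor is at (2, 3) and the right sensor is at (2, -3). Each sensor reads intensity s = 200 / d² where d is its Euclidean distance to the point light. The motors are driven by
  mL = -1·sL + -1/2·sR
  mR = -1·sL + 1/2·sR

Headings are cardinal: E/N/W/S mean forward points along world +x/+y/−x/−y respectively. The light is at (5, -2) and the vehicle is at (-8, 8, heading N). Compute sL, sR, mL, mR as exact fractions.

1/2 50/61 -111/122 -11/122

left sensor world pos  = (-11, 10); dL² = 400
right sensor world pos = (-5, 10); dR² = 244
sL = 200/400 = 1/2
sR = 200/244 = 50/61
mL = -1·sL + -1/2·sR = -111/122
mR = -1·sL + 1/2·sR = -11/122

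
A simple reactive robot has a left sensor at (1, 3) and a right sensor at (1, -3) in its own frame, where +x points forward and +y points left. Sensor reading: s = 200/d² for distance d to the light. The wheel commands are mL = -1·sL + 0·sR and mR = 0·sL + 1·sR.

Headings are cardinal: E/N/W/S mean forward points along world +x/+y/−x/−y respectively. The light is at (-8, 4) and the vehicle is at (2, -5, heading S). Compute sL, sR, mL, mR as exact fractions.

left sensor world pos  = (5, -6); dL² = 269
right sensor world pos = (-1, -6); dR² = 149
sL = 200/269 = 200/269
sR = 200/149 = 200/149
mL = -1·sL + 0·sR = -200/269
mR = 0·sL + 1·sR = 200/149

200/269 200/149 -200/269 200/149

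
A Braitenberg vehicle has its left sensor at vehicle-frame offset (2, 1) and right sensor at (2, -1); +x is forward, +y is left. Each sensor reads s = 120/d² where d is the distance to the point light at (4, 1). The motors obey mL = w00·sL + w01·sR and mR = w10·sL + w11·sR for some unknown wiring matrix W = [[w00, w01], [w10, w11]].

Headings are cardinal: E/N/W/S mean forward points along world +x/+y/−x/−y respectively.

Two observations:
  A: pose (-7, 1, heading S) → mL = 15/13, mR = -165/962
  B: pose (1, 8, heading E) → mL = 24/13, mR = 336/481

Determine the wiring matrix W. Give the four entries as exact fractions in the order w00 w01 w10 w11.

obs A: pose=(-7,1,S) → sL=15/13, sR=30/37, mL=15/13, mR=-165/962
obs B: pose=(1,8,E) → sL=24/13, sR=120/37, mL=24/13, mR=336/481
sensor matrix S = [[15/13, 30/37], [24/13, 120/37]]; det S = 1080/481
solve [mL_A; mL_B] = S·[w00; w01] and [mR_A; mR_B] = S·[w10; w11]:
  w00 = 1, w01 = 0, w10 = -1/2, w11 = 1/2

1 0 -1/2 1/2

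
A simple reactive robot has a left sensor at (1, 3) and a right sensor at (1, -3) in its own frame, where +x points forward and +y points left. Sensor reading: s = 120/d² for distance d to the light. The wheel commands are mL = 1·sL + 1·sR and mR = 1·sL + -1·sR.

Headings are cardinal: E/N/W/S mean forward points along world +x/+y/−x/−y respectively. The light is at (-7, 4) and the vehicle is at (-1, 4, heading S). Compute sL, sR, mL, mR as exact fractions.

60/41 12 552/41 -432/41

left sensor world pos  = (2, 3); dL² = 82
right sensor world pos = (-4, 3); dR² = 10
sL = 120/82 = 60/41
sR = 120/10 = 12
mL = 1·sL + 1·sR = 552/41
mR = 1·sL + -1·sR = -432/41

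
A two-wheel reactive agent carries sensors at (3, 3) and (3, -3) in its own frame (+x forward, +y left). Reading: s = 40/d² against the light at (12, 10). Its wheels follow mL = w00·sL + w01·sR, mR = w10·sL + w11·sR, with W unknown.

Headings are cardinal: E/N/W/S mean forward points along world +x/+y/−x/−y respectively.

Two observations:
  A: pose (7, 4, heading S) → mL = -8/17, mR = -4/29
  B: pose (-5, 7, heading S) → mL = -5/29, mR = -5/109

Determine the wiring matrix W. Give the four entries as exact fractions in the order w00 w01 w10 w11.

obs A: pose=(7,4,S) → sL=8/17, sR=8/29, mL=-8/17, mR=-4/29
obs B: pose=(-5,7,S) → sL=5/29, sR=10/109, mL=-5/29, mR=-5/109
sensor matrix S = [[8/17, 8/29], [5/29, 10/109]]; det S = -6840/1558373
solve [mL_A; mL_B] = S·[w00; w01] and [mR_A; mR_B] = S·[w10; w11]:
  w00 = -1, w01 = 0, w10 = 0, w11 = -1/2

-1 0 0 -1/2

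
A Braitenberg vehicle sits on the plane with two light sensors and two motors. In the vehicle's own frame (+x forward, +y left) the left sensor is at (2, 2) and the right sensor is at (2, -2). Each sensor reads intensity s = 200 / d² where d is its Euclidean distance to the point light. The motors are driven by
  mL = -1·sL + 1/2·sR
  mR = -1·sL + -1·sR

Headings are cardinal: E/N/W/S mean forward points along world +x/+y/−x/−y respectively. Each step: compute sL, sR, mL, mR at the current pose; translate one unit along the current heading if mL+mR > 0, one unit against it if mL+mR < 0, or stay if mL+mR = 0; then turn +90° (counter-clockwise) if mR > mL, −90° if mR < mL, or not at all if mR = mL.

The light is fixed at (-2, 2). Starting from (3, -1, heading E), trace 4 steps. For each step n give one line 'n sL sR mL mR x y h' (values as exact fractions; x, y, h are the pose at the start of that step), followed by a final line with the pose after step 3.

0 4 100/37 -98/37 -248/37 3 -1 E
1 200/61 200/29 300/1769 -18000/1769 2 -1 S
2 10 50 15 -60 2 0 W
3 200/9 200/49 -8900/441 -11600/441 3 0 N
final 3 -1 E

n=0: pose=(3,-1,E); sL=4, sR=100/37; mL=-98/37, mR=-248/37; mL+mR=-346/37 → advance -1; mR−mL=-150/37 → turn -1·90°
n=1: pose=(2,-1,S); sL=200/61, sR=200/29; mL=300/1769, mR=-18000/1769; mL+mR=-17700/1769 → advance -1; mR−mL=-300/29 → turn -1·90°
n=2: pose=(2,0,W); sL=10, sR=50; mL=15, mR=-60; mL+mR=-45 → advance -1; mR−mL=-75 → turn -1·90°
n=3: pose=(3,0,N); sL=200/9, sR=200/49; mL=-8900/441, mR=-11600/441; mL+mR=-20500/441 → advance -1; mR−mL=-300/49 → turn -1·90°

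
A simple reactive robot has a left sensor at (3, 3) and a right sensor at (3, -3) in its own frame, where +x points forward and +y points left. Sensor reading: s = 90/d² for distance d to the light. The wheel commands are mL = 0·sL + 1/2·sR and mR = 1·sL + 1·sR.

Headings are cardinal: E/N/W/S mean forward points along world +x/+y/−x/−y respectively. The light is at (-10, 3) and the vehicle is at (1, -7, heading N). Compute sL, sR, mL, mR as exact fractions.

90/113 18/49 9/49 6444/5537

left sensor world pos  = (-2, -4); dL² = 113
right sensor world pos = (4, -4); dR² = 245
sL = 90/113 = 90/113
sR = 90/245 = 18/49
mL = 0·sL + 1/2·sR = 9/49
mR = 1·sL + 1·sR = 6444/5537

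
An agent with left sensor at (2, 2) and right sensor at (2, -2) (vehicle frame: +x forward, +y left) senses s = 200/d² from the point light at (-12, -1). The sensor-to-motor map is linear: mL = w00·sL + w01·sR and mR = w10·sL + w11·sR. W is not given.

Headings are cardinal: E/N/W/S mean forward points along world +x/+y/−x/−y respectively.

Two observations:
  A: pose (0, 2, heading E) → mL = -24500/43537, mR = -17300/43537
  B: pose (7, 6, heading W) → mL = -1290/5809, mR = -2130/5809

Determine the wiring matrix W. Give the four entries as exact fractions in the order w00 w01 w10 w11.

obs A: pose=(0,2,E) → sL=200/221, sR=200/197, mL=-24500/43537, mR=-17300/43537
obs B: pose=(7,6,W) → sL=100/157, sR=20/37, mL=-1290/5809, mR=-2130/5809
sensor matrix S = [[200/221, 200/197], [100/157, 20/37]]; det S = -39824000/252906433
solve [mL_A; mL_B] = S·[w00; w01] and [mR_A; mR_B] = S·[w10; w11]:
  w00 = 1/2, w01 = -1, w10 = -1, w11 = 1/2

1/2 -1 -1 1/2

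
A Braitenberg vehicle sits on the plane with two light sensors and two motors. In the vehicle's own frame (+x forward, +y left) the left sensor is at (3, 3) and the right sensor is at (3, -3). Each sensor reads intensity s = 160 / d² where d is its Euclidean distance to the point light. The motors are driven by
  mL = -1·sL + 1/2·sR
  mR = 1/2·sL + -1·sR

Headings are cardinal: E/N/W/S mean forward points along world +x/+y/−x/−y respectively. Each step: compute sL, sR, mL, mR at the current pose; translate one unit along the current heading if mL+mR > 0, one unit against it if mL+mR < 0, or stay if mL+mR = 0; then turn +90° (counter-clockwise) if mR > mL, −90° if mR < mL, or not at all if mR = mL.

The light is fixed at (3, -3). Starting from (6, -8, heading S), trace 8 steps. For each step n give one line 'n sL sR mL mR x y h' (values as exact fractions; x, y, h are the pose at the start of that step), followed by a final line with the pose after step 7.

0 8/5 5/2 -7/20 -17/10 6 -8 S
1 160/49 160 3760/49 -7760/49 6 -7 W
2 80 16/5 -392/5 184/5 7 -7 N
3 32/13 32 176/13 -400/13 7 -8 W
4 20 40/17 -320/17 130/17 8 -8 N
5 32/17 160/13 944/221 -2512/221 8 -9 W
6 80/9 16/9 -8 8/3 9 -9 N
7 160/109 32/5 944/545 -3088/545 9 -10 W
final 10 -10 N

n=0: pose=(6,-8,S); sL=8/5, sR=5/2; mL=-7/20, mR=-17/10; mL+mR=-41/20 → advance -1; mR−mL=-27/20 → turn -1·90°
n=1: pose=(6,-7,W); sL=160/49, sR=160; mL=3760/49, mR=-7760/49; mL+mR=-4000/49 → advance -1; mR−mL=-11520/49 → turn -1·90°
n=2: pose=(7,-7,N); sL=80, sR=16/5; mL=-392/5, mR=184/5; mL+mR=-208/5 → advance -1; mR−mL=576/5 → turn +1·90°
n=3: pose=(7,-8,W); sL=32/13, sR=32; mL=176/13, mR=-400/13; mL+mR=-224/13 → advance -1; mR−mL=-576/13 → turn -1·90°
n=4: pose=(8,-8,N); sL=20, sR=40/17; mL=-320/17, mR=130/17; mL+mR=-190/17 → advance -1; mR−mL=450/17 → turn +1·90°
n=5: pose=(8,-9,W); sL=32/17, sR=160/13; mL=944/221, mR=-2512/221; mL+mR=-1568/221 → advance -1; mR−mL=-3456/221 → turn -1·90°
n=6: pose=(9,-9,N); sL=80/9, sR=16/9; mL=-8, mR=8/3; mL+mR=-16/3 → advance -1; mR−mL=32/3 → turn +1·90°
n=7: pose=(9,-10,W); sL=160/109, sR=32/5; mL=944/545, mR=-3088/545; mL+mR=-2144/545 → advance -1; mR−mL=-4032/545 → turn -1·90°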